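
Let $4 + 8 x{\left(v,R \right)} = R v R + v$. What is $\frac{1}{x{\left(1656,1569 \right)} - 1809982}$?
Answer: $\frac{2}{1015549503} \approx 1.9694 \cdot 10^{-9}$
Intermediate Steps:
$x{\left(v,R \right)} = - \frac{1}{2} + \frac{v}{8} + \frac{v R^{2}}{8}$ ($x{\left(v,R \right)} = - \frac{1}{2} + \frac{R v R + v}{8} = - \frac{1}{2} + \frac{v R^{2} + v}{8} = - \frac{1}{2} + \frac{v + v R^{2}}{8} = - \frac{1}{2} + \left(\frac{v}{8} + \frac{v R^{2}}{8}\right) = - \frac{1}{2} + \frac{v}{8} + \frac{v R^{2}}{8}$)
$\frac{1}{x{\left(1656,1569 \right)} - 1809982} = \frac{1}{\left(- \frac{1}{2} + \frac{1}{8} \cdot 1656 + \frac{1}{8} \cdot 1656 \cdot 1569^{2}\right) - 1809982} = \frac{1}{\left(- \frac{1}{2} + 207 + \frac{1}{8} \cdot 1656 \cdot 2461761\right) - 1809982} = \frac{1}{\left(- \frac{1}{2} + 207 + 509584527\right) - 1809982} = \frac{1}{\frac{1019169467}{2} - 1809982} = \frac{1}{\frac{1015549503}{2}} = \frac{2}{1015549503}$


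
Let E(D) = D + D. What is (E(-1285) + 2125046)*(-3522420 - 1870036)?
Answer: -11445358441056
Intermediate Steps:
E(D) = 2*D
(E(-1285) + 2125046)*(-3522420 - 1870036) = (2*(-1285) + 2125046)*(-3522420 - 1870036) = (-2570 + 2125046)*(-5392456) = 2122476*(-5392456) = -11445358441056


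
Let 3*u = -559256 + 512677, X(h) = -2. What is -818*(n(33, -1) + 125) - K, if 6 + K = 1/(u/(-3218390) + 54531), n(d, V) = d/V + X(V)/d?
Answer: -1306584963384804896/17374702021017 ≈ -75200.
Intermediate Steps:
u = -46579/3 (u = (-559256 + 512677)/3 = (1/3)*(-46579) = -46579/3 ≈ -15526.)
n(d, V) = -2/d + d/V (n(d, V) = d/V - 2/d = -2/d + d/V)
K = -3159027075924/526506121849 (K = -6 + 1/(-46579/3/(-3218390) + 54531) = -6 + 1/(-46579/3*(-1/3218390) + 54531) = -6 + 1/(46579/9655170 + 54531) = -6 + 1/(526506121849/9655170) = -6 + 9655170/526506121849 = -3159027075924/526506121849 ≈ -6.0000)
-818*(n(33, -1) + 125) - K = -818*((-2/33 + 33/(-1)) + 125) - 1*(-3159027075924/526506121849) = -818*((-2*1/33 + 33*(-1)) + 125) + 3159027075924/526506121849 = -818*((-2/33 - 33) + 125) + 3159027075924/526506121849 = -818*(-1091/33 + 125) + 3159027075924/526506121849 = -818*3034/33 + 3159027075924/526506121849 = -2481812/33 + 3159027075924/526506121849 = -1306584963384804896/17374702021017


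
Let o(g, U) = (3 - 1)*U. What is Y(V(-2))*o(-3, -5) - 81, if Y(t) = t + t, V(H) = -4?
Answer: -1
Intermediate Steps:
o(g, U) = 2*U
Y(t) = 2*t
Y(V(-2))*o(-3, -5) - 81 = (2*(-4))*(2*(-5)) - 81 = -8*(-10) - 81 = 80 - 81 = -1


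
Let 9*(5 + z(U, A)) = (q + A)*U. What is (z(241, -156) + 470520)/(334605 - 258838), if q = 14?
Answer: 4200413/681903 ≈ 6.1598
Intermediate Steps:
z(U, A) = -5 + U*(14 + A)/9 (z(U, A) = -5 + ((14 + A)*U)/9 = -5 + (U*(14 + A))/9 = -5 + U*(14 + A)/9)
(z(241, -156) + 470520)/(334605 - 258838) = ((-5 + (14/9)*241 + (1/9)*(-156)*241) + 470520)/(334605 - 258838) = ((-5 + 3374/9 - 12532/3) + 470520)/75767 = (-34267/9 + 470520)*(1/75767) = (4200413/9)*(1/75767) = 4200413/681903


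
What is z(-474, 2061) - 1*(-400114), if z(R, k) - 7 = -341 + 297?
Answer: 400077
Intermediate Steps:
z(R, k) = -37 (z(R, k) = 7 + (-341 + 297) = 7 - 44 = -37)
z(-474, 2061) - 1*(-400114) = -37 - 1*(-400114) = -37 + 400114 = 400077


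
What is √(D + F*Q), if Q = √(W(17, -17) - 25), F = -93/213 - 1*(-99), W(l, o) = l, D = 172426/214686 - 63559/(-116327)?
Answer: 2*√(29465062264723098456283 + 4303960681992324000578901*I*√2)/295523043477 ≈ 11.835 + 11.778*I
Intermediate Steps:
D = 16851513388/12486889161 (D = 172426*(1/214686) - 63559*(-1/116327) = 86213/107343 + 63559/116327 = 16851513388/12486889161 ≈ 1.3495)
F = 6998/71 (F = -93*1/213 + 99 = -31/71 + 99 = 6998/71 ≈ 98.563)
Q = 2*I*√2 (Q = √(17 - 25) = √(-8) = 2*I*√2 ≈ 2.8284*I)
√(D + F*Q) = √(16851513388/12486889161 + 6998*(2*I*√2)/71) = √(16851513388/12486889161 + 13996*I*√2/71)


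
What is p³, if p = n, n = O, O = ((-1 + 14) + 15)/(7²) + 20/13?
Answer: 7077888/753571 ≈ 9.3925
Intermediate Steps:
O = 192/91 (O = (13 + 15)/49 + 20*(1/13) = 28*(1/49) + 20/13 = 4/7 + 20/13 = 192/91 ≈ 2.1099)
n = 192/91 ≈ 2.1099
p = 192/91 ≈ 2.1099
p³ = (192/91)³ = 7077888/753571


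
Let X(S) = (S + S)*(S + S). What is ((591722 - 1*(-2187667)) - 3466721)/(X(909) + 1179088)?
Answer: -5543/36163 ≈ -0.15328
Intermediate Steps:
X(S) = 4*S² (X(S) = (2*S)*(2*S) = 4*S²)
((591722 - 1*(-2187667)) - 3466721)/(X(909) + 1179088) = ((591722 - 1*(-2187667)) - 3466721)/(4*909² + 1179088) = ((591722 + 2187667) - 3466721)/(4*826281 + 1179088) = (2779389 - 3466721)/(3305124 + 1179088) = -687332/4484212 = -687332*1/4484212 = -5543/36163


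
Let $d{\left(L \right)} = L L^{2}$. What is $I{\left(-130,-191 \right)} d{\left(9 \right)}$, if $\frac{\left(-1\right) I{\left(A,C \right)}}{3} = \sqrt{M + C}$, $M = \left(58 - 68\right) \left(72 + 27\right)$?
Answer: $- 2187 i \sqrt{1181} \approx - 75158.0 i$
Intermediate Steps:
$M = -990$ ($M = \left(-10\right) 99 = -990$)
$I{\left(A,C \right)} = - 3 \sqrt{-990 + C}$
$d{\left(L \right)} = L^{3}$
$I{\left(-130,-191 \right)} d{\left(9 \right)} = - 3 \sqrt{-990 - 191} \cdot 9^{3} = - 3 \sqrt{-1181} \cdot 729 = - 3 i \sqrt{1181} \cdot 729 = - 2187 i \sqrt{1181}$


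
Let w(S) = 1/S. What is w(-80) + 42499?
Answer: 3399919/80 ≈ 42499.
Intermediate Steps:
w(-80) + 42499 = 1/(-80) + 42499 = -1/80 + 42499 = 3399919/80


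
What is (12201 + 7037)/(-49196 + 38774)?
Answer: -9619/5211 ≈ -1.8459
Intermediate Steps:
(12201 + 7037)/(-49196 + 38774) = 19238/(-10422) = 19238*(-1/10422) = -9619/5211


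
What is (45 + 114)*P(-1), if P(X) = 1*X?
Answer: -159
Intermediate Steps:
P(X) = X
(45 + 114)*P(-1) = (45 + 114)*(-1) = 159*(-1) = -159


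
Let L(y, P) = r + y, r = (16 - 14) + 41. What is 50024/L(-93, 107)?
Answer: -25012/25 ≈ -1000.5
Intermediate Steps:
r = 43 (r = 2 + 41 = 43)
L(y, P) = 43 + y
50024/L(-93, 107) = 50024/(43 - 93) = 50024/(-50) = 50024*(-1/50) = -25012/25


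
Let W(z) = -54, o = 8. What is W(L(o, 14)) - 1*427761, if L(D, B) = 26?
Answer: -427815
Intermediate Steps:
W(L(o, 14)) - 1*427761 = -54 - 1*427761 = -54 - 427761 = -427815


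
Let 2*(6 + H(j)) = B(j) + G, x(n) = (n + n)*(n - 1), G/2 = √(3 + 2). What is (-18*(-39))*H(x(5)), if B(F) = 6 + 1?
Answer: -1755 + 702*√5 ≈ -185.28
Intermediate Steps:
B(F) = 7
G = 2*√5 (G = 2*√(3 + 2) = 2*√5 ≈ 4.4721)
x(n) = 2*n*(-1 + n) (x(n) = (2*n)*(-1 + n) = 2*n*(-1 + n))
H(j) = -5/2 + √5 (H(j) = -6 + (7 + 2*√5)/2 = -6 + (7/2 + √5) = -5/2 + √5)
(-18*(-39))*H(x(5)) = (-18*(-39))*(-5/2 + √5) = 702*(-5/2 + √5) = -1755 + 702*√5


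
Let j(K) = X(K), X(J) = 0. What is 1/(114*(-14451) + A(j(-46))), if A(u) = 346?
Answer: -1/1647068 ≈ -6.0714e-7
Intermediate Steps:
j(K) = 0
1/(114*(-14451) + A(j(-46))) = 1/(114*(-14451) + 346) = 1/(-1647414 + 346) = 1/(-1647068) = -1/1647068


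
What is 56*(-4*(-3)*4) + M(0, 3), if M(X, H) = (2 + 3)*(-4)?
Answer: 2668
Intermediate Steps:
M(X, H) = -20 (M(X, H) = 5*(-4) = -20)
56*(-4*(-3)*4) + M(0, 3) = 56*(-4*(-3)*4) - 20 = 56*(12*4) - 20 = 56*48 - 20 = 2688 - 20 = 2668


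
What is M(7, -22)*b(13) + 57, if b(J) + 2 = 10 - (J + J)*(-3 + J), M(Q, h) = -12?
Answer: 3081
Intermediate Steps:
b(J) = 8 - 2*J*(-3 + J) (b(J) = -2 + (10 - (J + J)*(-3 + J)) = -2 + (10 - 2*J*(-3 + J)) = 8 - 2*J*(-3 + J))
M(7, -22)*b(13) + 57 = -12*(8 - 2*13² + 6*13) + 57 = -12*(8 - 2*169 + 78) + 57 = -12*(8 - 338 + 78) + 57 = -12*(-252) + 57 = 3024 + 57 = 3081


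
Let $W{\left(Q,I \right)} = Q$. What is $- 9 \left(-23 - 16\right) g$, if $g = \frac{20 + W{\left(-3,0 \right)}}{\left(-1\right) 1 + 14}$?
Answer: $459$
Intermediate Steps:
$g = \frac{17}{13}$ ($g = \frac{20 - 3}{\left(-1\right) 1 + 14} = \frac{17}{-1 + 14} = \frac{17}{13} \approx 1.3077$)
$- 9 \left(-23 - 16\right) g = - 9 \left(-23 - 16\right) \frac{17}{13} = \left(-9\right) \left(-39\right) \frac{17}{13} = 351 \cdot \frac{17}{13} = 459$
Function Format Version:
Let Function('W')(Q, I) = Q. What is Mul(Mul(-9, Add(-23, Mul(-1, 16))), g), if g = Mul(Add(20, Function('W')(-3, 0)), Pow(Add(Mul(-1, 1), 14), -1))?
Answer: 459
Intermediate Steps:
g = Rational(17, 13) (g = Mul(Add(20, -3), Pow(Add(Mul(-1, 1), 14), -1)) = Mul(17, Pow(Add(-1, 14), -1)) = Mul(17, Pow(13, -1)) = Mul(17, Rational(1, 13)) = Rational(17, 13) ≈ 1.3077)
Mul(Mul(-9, Add(-23, Mul(-1, 16))), g) = Mul(Mul(-9, Add(-23, Mul(-1, 16))), Rational(17, 13)) = Mul(Mul(-9, Add(-23, -16)), Rational(17, 13)) = Mul(Mul(-9, -39), Rational(17, 13)) = Mul(351, Rational(17, 13)) = 459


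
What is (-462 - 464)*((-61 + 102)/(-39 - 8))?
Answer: 37966/47 ≈ 807.79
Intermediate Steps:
(-462 - 464)*((-61 + 102)/(-39 - 8)) = -37966/(-47) = -37966*(-1)/47 = -926*(-41/47) = 37966/47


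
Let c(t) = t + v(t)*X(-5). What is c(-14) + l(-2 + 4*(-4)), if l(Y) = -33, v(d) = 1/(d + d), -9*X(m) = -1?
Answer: -11845/252 ≈ -47.004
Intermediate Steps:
X(m) = ⅑ (X(m) = -⅑*(-1) = ⅑)
v(d) = 1/(2*d)
c(t) = t + 1/(18*t) (c(t) = t + (1/(2*t))*(⅑) = t + 1/(18*t))
c(-14) + l(-2 + 4*(-4)) = (-14 + (1/18)/(-14)) - 33 = (-14 + (1/18)*(-1/14)) - 33 = (-14 - 1/252) - 33 = -3529/252 - 33 = -11845/252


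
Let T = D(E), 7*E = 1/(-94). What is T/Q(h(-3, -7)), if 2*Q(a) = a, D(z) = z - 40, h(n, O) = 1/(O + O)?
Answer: 52642/47 ≈ 1120.0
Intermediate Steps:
h(n, O) = 1/(2*O)
E = -1/658 (E = (⅐)/(-94) = (⅐)*(-1/94) = -1/658 ≈ -0.0015198)
D(z) = -40 + z
Q(a) = a/2
T = -26321/658 (T = -40 - 1/658 = -26321/658 ≈ -40.002)
T/Q(h(-3, -7)) = -26321/(658*(((½)/(-7))/2)) = -26321/(658*(((½)*(-⅐))/2)) = -26321/(658*((½)*(-1/14))) = -26321/(658*(-1/28)) = -26321/658*(-28) = 52642/47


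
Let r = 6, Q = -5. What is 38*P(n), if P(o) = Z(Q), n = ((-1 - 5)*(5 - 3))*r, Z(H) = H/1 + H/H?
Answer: -152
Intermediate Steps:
Z(H) = 1 + H (Z(H) = H*1 + 1 = H + 1 = 1 + H)
n = -72 (n = ((-1 - 5)*(5 - 3))*6 = -6*2*6 = -12*6 = -72)
P(o) = -4 (P(o) = 1 - 5 = -4)
38*P(n) = 38*(-4) = -152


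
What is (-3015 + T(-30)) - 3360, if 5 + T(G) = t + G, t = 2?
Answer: -6408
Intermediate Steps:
T(G) = -3 + G (T(G) = -5 + (2 + G) = -3 + G)
(-3015 + T(-30)) - 3360 = (-3015 + (-3 - 30)) - 3360 = (-3015 - 33) - 3360 = -3048 - 3360 = -6408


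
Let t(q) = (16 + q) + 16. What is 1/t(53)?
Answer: 1/85 ≈ 0.011765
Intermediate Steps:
t(q) = 32 + q
1/t(53) = 1/(32 + 53) = 1/85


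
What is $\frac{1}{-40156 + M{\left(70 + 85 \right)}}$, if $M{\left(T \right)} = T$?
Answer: $- \frac{1}{40001} \approx -2.4999 \cdot 10^{-5}$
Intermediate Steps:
$\frac{1}{-40156 + M{\left(70 + 85 \right)}} = \frac{1}{-40156 + \left(70 + 85\right)} = \frac{1}{-40156 + 155} = \frac{1}{-40001} = - \frac{1}{40001}$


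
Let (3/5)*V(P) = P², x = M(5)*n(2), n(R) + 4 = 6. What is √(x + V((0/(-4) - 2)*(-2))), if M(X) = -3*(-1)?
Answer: 7*√6/3 ≈ 5.7155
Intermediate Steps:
n(R) = 2 (n(R) = -4 + 6 = 2)
M(X) = 3
x = 6 (x = 3*2 = 6)
V(P) = 5*P²/3
√(x + V((0/(-4) - 2)*(-2))) = √(6 + 5*((0/(-4) - 2)*(-2))²/3) = √(6 + 5*((0*(-¼) - 2)*(-2))²/3) = √(6 + 5*((0 - 2)*(-2))²/3) = √(6 + 5*(-2*(-2))²/3) = √(6 + (5/3)*4²) = √(6 + (5/3)*16) = √(6 + 80/3) = √(98/3) = 7*√6/3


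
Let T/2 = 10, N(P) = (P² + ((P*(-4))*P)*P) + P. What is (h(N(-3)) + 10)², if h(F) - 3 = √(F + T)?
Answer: (13 + √134)² ≈ 603.97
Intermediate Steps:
N(P) = P + P² - 4*P³ (N(P) = (P² + ((-4*P)*P)*P) + P = (P² + (-4*P²)*P) + P = (P² - 4*P³) + P = P + P² - 4*P³)
T = 20 (T = 2*10 = 20)
h(F) = 3 + √(20 + F) (h(F) = 3 + √(F + 20) = 3 + √(20 + F))
(h(N(-3)) + 10)² = ((3 + √(20 - 3*(1 - 3 - 4*(-3)²))) + 10)² = ((3 + √(20 - 3*(1 - 3 - 4*9))) + 10)² = ((3 + √(20 - 3*(1 - 3 - 36))) + 10)² = ((3 + √(20 - 3*(-38))) + 10)² = ((3 + √(20 + 114)) + 10)² = ((3 + √134) + 10)² = (13 + √134)²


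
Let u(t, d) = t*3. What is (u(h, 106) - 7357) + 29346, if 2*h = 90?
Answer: 22124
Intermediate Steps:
h = 45 (h = (½)*90 = 45)
u(t, d) = 3*t
(u(h, 106) - 7357) + 29346 = (3*45 - 7357) + 29346 = (135 - 7357) + 29346 = -7222 + 29346 = 22124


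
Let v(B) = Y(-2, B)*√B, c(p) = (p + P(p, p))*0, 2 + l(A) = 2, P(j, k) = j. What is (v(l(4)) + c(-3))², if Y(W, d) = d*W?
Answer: 0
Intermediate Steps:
l(A) = 0 (l(A) = -2 + 2 = 0)
Y(W, d) = W*d
c(p) = 0 (c(p) = (p + p)*0 = (2*p)*0 = 0)
v(B) = -2*B^(3/2) (v(B) = (-2*B)*√B = -2*B^(3/2))
(v(l(4)) + c(-3))² = (-2*0^(3/2) + 0)² = (-2*0 + 0)² = (0 + 0)² = 0² = 0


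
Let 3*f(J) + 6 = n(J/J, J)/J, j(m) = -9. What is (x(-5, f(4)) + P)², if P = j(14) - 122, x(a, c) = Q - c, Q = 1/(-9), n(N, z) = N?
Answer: 21631801/1296 ≈ 16691.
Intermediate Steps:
Q = -⅑ ≈ -0.11111
f(J) = -2 + 1/(3*J) (f(J) = -2 + ((J/J)/J)/3 = -2 + (1/J)/3 = -2 + 1/(3*J))
x(a, c) = -⅑ - c
P = -131 (P = -9 - 122 = -131)
(x(-5, f(4)) + P)² = ((-⅑ - (-2 + (⅓)/4)) - 131)² = ((-⅑ - (-2 + (⅓)*(¼))) - 131)² = ((-⅑ - (-2 + 1/12)) - 131)² = ((-⅑ - 1*(-23/12)) - 131)² = ((-⅑ + 23/12) - 131)² = (65/36 - 131)² = (-4651/36)² = 21631801/1296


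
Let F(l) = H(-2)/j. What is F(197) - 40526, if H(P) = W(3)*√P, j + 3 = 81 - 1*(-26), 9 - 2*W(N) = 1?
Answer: -40526 + I*√2/26 ≈ -40526.0 + 0.054393*I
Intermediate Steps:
W(N) = 4 (W(N) = 9/2 - ½*1 = 9/2 - ½ = 4)
j = 104 (j = -3 + (81 - 1*(-26)) = -3 + (81 + 26) = -3 + 107 = 104)
H(P) = 4*√P
F(l) = I*√2/26 (F(l) = (4*√(-2))/104 = (4*(I*√2))*(1/104) = (4*I*√2)*(1/104) = I*√2/26)
F(197) - 40526 = I*√2/26 - 40526 = -40526 + I*√2/26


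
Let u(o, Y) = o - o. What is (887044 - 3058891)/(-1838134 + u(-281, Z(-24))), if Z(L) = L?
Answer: 2171847/1838134 ≈ 1.1815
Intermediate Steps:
u(o, Y) = 0
(887044 - 3058891)/(-1838134 + u(-281, Z(-24))) = (887044 - 3058891)/(-1838134 + 0) = -2171847/(-1838134) = -2171847*(-1/1838134) = 2171847/1838134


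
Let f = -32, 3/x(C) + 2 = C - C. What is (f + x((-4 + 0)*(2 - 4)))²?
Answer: 4489/4 ≈ 1122.3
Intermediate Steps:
x(C) = -3/2 (x(C) = 3/(-2 + (C - C)) = 3/(-2 + 0) = 3/(-2) = 3*(-½) = -3/2)
(f + x((-4 + 0)*(2 - 4)))² = (-32 - 3/2)² = (-67/2)² = 4489/4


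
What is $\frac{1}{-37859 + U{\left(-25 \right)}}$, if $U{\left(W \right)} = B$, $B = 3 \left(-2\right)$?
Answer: $- \frac{1}{37865} \approx -2.641 \cdot 10^{-5}$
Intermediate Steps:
$B = -6$
$U{\left(W \right)} = -6$
$\frac{1}{-37859 + U{\left(-25 \right)}} = \frac{1}{-37859 - 6} = \frac{1}{-37865} = - \frac{1}{37865}$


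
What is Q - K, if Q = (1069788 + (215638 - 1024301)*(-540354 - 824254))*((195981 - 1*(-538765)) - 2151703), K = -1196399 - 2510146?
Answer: -1563624899726295099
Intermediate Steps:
K = -3706545
Q = -1563624899730001644 (Q = (1069788 - 808663*(-1364608))*((195981 + 538765) - 2151703) = (1069788 + 1103507999104)*(734746 - 2151703) = 1103509068892*(-1416957) = -1563624899730001644)
Q - K = -1563624899730001644 - 1*(-3706545) = -1563624899730001644 + 3706545 = -1563624899726295099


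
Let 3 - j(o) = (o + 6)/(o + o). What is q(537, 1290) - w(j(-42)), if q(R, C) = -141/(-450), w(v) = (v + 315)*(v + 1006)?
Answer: -2354154697/7350 ≈ -3.2029e+5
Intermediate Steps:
j(o) = 3 - (6 + o)/(2*o) (j(o) = 3 - (o + 6)/(o + o) = 3 - (6 + o)/(2*o))
w(v) = (315 + v)*(1006 + v)
q(R, C) = 47/150 (q(R, C) = -141*(-1/450) = 47/150)
q(537, 1290) - w(j(-42)) = 47/150 - (316890 + (5/2 - 3/(-42))² + 1321*(5/2 - 3/(-42))) = 47/150 - (316890 + (5/2 - 3*(-1/42))² + 1321*(5/2 - 3*(-1/42))) = 47/150 - (316890 + (5/2 + 1/14)² + 1321*(5/2 + 1/14)) = 47/150 - (316890 + (18/7)² + 1321*(18/7)) = 47/150 - (316890 + 324/49 + 23778/7) = 47/150 - 1*15694380/49 = 47/150 - 15694380/49 = -2354154697/7350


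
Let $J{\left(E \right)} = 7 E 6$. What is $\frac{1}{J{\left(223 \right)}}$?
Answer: $\frac{1}{9366} \approx 0.00010677$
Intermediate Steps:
$J{\left(E \right)} = 42 E$
$\frac{1}{J{\left(223 \right)}} = \frac{1}{42 \cdot 223} = \frac{1}{9366}$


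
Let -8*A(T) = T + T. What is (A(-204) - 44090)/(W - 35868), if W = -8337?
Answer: 44039/44205 ≈ 0.99624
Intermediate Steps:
A(T) = -T/4 (A(T) = -(T + T)/8 = -T/4)
(A(-204) - 44090)/(W - 35868) = (-1/4*(-204) - 44090)/(-8337 - 35868) = (51 - 44090)/(-44205) = -44039*(-1/44205) = 44039/44205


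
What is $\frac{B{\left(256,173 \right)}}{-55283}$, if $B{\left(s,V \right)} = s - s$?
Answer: $0$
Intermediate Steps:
$B{\left(s,V \right)} = 0$
$\frac{B{\left(256,173 \right)}}{-55283} = \frac{0}{-55283} = 0 \left(- \frac{1}{55283}\right) = 0$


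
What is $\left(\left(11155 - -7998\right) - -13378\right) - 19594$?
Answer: $12937$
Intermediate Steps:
$\left(\left(11155 - -7998\right) - -13378\right) - 19594 = \left(\left(11155 + 7998\right) + 13378\right) - 19594 = \left(19153 + 13378\right) - 19594 = 32531 - 19594 = 12937$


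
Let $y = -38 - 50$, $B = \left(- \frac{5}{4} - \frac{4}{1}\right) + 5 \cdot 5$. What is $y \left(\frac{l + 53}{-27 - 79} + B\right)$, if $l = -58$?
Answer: $- \frac{92334}{53} \approx -1742.2$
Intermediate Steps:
$B = \frac{79}{4}$ ($B = \left(\left(-5\right) \frac{1}{4} - 4\right) + 25 = \left(- \frac{5}{4} - 4\right) + 25 = - \frac{21}{4} + 25 = \frac{79}{4} \approx 19.75$)
$y = -88$
$y \left(\frac{l + 53}{-27 - 79} + B\right) = - 88 \left(\frac{-58 + 53}{-27 - 79} + \frac{79}{4}\right) = - 88 \left(- \frac{5}{-106} + \frac{79}{4}\right) = - 88 \left(\left(-5\right) \left(- \frac{1}{106}\right) + \frac{79}{4}\right) = - 88 \left(\frac{5}{106} + \frac{79}{4}\right) = \left(-88\right) \frac{4197}{212} = - \frac{92334}{53}$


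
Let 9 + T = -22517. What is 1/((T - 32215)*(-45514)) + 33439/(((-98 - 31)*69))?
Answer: -27770887458595/7392226720158 ≈ -3.7568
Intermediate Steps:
T = -22526 (T = -9 - 22517 = -22526)
1/((T - 32215)*(-45514)) + 33439/(((-98 - 31)*69)) = 1/(-22526 - 32215*(-45514)) + 33439/(((-98 - 31)*69)) = -1/45514/(-54741) + 33439/((-129*69)) = -1/54741*(-1/45514) + 33439/(-8901) = 1/2491481874 + 33439*(-1/8901) = 1/2491481874 - 33439/8901 = -27770887458595/7392226720158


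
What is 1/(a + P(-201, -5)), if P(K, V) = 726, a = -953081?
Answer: -1/952355 ≈ -1.0500e-6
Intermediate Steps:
1/(a + P(-201, -5)) = 1/(-953081 + 726) = 1/(-952355) = -1/952355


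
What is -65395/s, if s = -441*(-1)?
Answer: -65395/441 ≈ -148.29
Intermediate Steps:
s = 441
-65395/s = -65395/441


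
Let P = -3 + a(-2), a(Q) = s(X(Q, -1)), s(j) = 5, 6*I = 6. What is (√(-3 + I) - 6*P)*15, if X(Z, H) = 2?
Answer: -180 + 15*I*√2 ≈ -180.0 + 21.213*I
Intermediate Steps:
I = 1 (I = (⅙)*6 = 1)
a(Q) = 5
P = 2 (P = -3 + 5 = 2)
(√(-3 + I) - 6*P)*15 = (√(-3 + 1) - 6*2)*15 = (√(-2) - 12)*15 = (I*√2 - 12)*15 = (-12 + I*√2)*15 = -180 + 15*I*√2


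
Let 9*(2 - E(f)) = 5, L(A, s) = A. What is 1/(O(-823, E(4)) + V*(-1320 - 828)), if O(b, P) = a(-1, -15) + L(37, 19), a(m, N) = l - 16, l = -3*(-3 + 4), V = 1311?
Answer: -1/2816010 ≈ -3.5511e-7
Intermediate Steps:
E(f) = 13/9 (E(f) = 2 - ⅑*5 = 2 - 5/9 = 13/9)
l = -3 (l = -3*1 = -3)
a(m, N) = -19 (a(m, N) = -3 - 16 = -19)
O(b, P) = 18 (O(b, P) = -19 + 37 = 18)
1/(O(-823, E(4)) + V*(-1320 - 828)) = 1/(18 + 1311*(-1320 - 828)) = 1/(18 + 1311*(-2148)) = 1/(18 - 2816028) = 1/(-2816010) = -1/2816010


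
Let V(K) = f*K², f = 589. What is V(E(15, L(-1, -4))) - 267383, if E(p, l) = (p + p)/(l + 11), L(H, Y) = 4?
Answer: -265027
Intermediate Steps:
E(p, l) = 2*p/(11 + l) (E(p, l) = (2*p)/(11 + l) = 2*p/(11 + l))
V(K) = 589*K²
V(E(15, L(-1, -4))) - 267383 = 589*(2*15/(11 + 4))² - 267383 = 589*(2*15/15)² - 267383 = 589*(2*15*(1/15))² - 267383 = 589*2² - 267383 = 589*4 - 267383 = 2356 - 267383 = -265027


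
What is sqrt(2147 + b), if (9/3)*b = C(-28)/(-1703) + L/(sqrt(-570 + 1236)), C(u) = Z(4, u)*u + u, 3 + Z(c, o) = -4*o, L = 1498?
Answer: sqrt(76741313216763 + 80373492017*sqrt(74))/189033 ≈ 46.551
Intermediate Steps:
Z(c, o) = -3 - 4*o
C(u) = u + u*(-3 - 4*u) (C(u) = (-3 - 4*u)*u + u = u*(-3 - 4*u) + u = u + u*(-3 - 4*u))
b = 3080/5109 + 749*sqrt(74)/333 (b = (-2*(-28)*(1 + 2*(-28))/(-1703) + 1498/(sqrt(-570 + 1236)))/3 = (-2*(-28)*(1 - 56)*(-1/1703) + 1498/(sqrt(666)))/3 = (-2*(-28)*(-55)*(-1/1703) + 1498/((3*sqrt(74))))/3 = (-3080*(-1/1703) + 1498*(sqrt(74)/222))/3 = (3080/1703 + 749*sqrt(74)/111)/3 = 3080/5109 + 749*sqrt(74)/333 ≈ 19.952)
sqrt(2147 + b) = sqrt(2147 + (3080/5109 + 749*sqrt(74)/333)) = sqrt(10972103/5109 + 749*sqrt(74)/333)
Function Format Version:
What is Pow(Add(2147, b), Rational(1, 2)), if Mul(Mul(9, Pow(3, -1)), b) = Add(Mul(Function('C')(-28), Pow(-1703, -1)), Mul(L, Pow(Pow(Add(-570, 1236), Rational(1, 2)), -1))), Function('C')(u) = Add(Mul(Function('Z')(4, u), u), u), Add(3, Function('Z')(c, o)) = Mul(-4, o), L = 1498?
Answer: Mul(Rational(1, 189033), Pow(Add(76741313216763, Mul(80373492017, Pow(74, Rational(1, 2)))), Rational(1, 2))) ≈ 46.551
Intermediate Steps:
Function('Z')(c, o) = Add(-3, Mul(-4, o))
Function('C')(u) = Add(u, Mul(u, Add(-3, Mul(-4, u)))) (Function('C')(u) = Add(Mul(Add(-3, Mul(-4, u)), u), u) = Add(Mul(u, Add(-3, Mul(-4, u))), u) = Add(u, Mul(u, Add(-3, Mul(-4, u)))))
b = Add(Rational(3080, 5109), Mul(Rational(749, 333), Pow(74, Rational(1, 2)))) (b = Mul(Rational(1, 3), Add(Mul(Mul(-2, -28, Add(1, Mul(2, -28))), Pow(-1703, -1)), Mul(1498, Pow(Pow(Add(-570, 1236), Rational(1, 2)), -1)))) = Mul(Rational(1, 3), Add(Mul(Mul(-2, -28, Add(1, -56)), Rational(-1, 1703)), Mul(1498, Pow(Pow(666, Rational(1, 2)), -1)))) = Mul(Rational(1, 3), Add(Mul(Mul(-2, -28, -55), Rational(-1, 1703)), Mul(1498, Pow(Mul(3, Pow(74, Rational(1, 2))), -1)))) = Mul(Rational(1, 3), Add(Mul(-3080, Rational(-1, 1703)), Mul(1498, Mul(Rational(1, 222), Pow(74, Rational(1, 2)))))) = Mul(Rational(1, 3), Add(Rational(3080, 1703), Mul(Rational(749, 111), Pow(74, Rational(1, 2))))) = Add(Rational(3080, 5109), Mul(Rational(749, 333), Pow(74, Rational(1, 2)))) ≈ 19.952)
Pow(Add(2147, b), Rational(1, 2)) = Pow(Add(2147, Add(Rational(3080, 5109), Mul(Rational(749, 333), Pow(74, Rational(1, 2))))), Rational(1, 2)) = Pow(Add(Rational(10972103, 5109), Mul(Rational(749, 333), Pow(74, Rational(1, 2)))), Rational(1, 2))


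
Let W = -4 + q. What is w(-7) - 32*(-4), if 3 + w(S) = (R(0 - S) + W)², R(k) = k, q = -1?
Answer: 129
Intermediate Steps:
W = -5 (W = -4 - 1 = -5)
w(S) = -3 + (-5 - S)² (w(S) = -3 + ((0 - S) - 5)² = -3 + (-S - 5)² = -3 + (-5 - S)²)
w(-7) - 32*(-4) = (-3 + (5 - 7)²) - 32*(-4) = (-3 + (-2)²) + 128 = (-3 + 4) + 128 = 1 + 128 = 129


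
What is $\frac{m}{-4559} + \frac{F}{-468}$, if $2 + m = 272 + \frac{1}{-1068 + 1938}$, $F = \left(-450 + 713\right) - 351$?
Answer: $\frac{19925281}{154686870} \approx 0.12881$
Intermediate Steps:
$F = -88$ ($F = 263 - 351 = -88$)
$m = \frac{234901}{870}$ ($m = -2 + \left(272 + \frac{1}{-1068 + 1938}\right) = -2 + \left(272 + \frac{1}{870}\right) = -2 + \frac{236641}{870} = \frac{234901}{870} \approx 270.0$)
$\frac{m}{-4559} + \frac{F}{-468} = \frac{234901}{870 \left(-4559\right)} - \frac{88}{-468} = \frac{234901}{870} \left(- \frac{1}{4559}\right) - - \frac{22}{117} = - \frac{234901}{3966330} + \frac{22}{117} = \frac{19925281}{154686870}$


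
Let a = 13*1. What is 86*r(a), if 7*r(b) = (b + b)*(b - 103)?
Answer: -201240/7 ≈ -28749.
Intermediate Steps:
a = 13
r(b) = 2*b*(-103 + b)/7 (r(b) = ((b + b)*(b - 103))/7 = ((2*b)*(-103 + b))/7 = (2*b*(-103 + b))/7 = 2*b*(-103 + b)/7)
86*r(a) = 86*((2/7)*13*(-103 + 13)) = 86*((2/7)*13*(-90)) = 86*(-2340/7) = -201240/7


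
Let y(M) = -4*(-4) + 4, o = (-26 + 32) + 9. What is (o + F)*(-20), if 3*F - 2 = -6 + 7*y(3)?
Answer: -3620/3 ≈ -1206.7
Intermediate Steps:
o = 15 (o = 6 + 9 = 15)
y(M) = 20 (y(M) = 16 + 4 = 20)
F = 136/3 (F = ⅔ + (-6 + 7*20)/3 = ⅔ + (-6 + 140)/3 = ⅔ + (⅓)*134 = ⅔ + 134/3 = 136/3 ≈ 45.333)
(o + F)*(-20) = (15 + 136/3)*(-20) = (181/3)*(-20) = -3620/3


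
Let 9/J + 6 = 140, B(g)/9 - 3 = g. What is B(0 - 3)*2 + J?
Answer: 9/134 ≈ 0.067164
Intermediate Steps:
B(g) = 27 + 9*g
J = 9/134 (J = 9/(-6 + 140) = 9/134 ≈ 0.067164)
B(0 - 3)*2 + J = (27 + 9*(0 - 3))*2 + 9/134 = (27 + 9*(-3))*2 + 9/134 = (27 - 27)*2 + 9/134 = 0*2 + 9/134 = 0 + 9/134 = 9/134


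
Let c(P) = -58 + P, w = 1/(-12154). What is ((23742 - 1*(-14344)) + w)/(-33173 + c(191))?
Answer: -462897243/401568160 ≈ -1.1527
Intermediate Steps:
w = -1/12154 ≈ -8.2277e-5
((23742 - 1*(-14344)) + w)/(-33173 + c(191)) = ((23742 - 1*(-14344)) - 1/12154)/(-33173 + (-58 + 191)) = ((23742 + 14344) - 1/12154)/(-33173 + 133) = (38086 - 1/12154)/(-33040) = (462897243/12154)*(-1/33040) = -462897243/401568160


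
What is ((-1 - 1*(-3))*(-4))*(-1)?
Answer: 8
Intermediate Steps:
((-1 - 1*(-3))*(-4))*(-1) = ((-1 + 3)*(-4))*(-1) = (2*(-4))*(-1) = -8*(-1) = 8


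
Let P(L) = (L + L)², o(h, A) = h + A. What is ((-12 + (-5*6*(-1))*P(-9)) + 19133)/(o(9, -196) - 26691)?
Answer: -191/178 ≈ -1.0730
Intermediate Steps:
o(h, A) = A + h
P(L) = 4*L² (P(L) = (2*L)² = 4*L²)
((-12 + (-5*6*(-1))*P(-9)) + 19133)/(o(9, -196) - 26691) = ((-12 + (-5*6*(-1))*(4*(-9)²)) + 19133)/((-196 + 9) - 26691) = ((-12 + (-30*(-1))*(4*81)) + 19133)/(-187 - 26691) = ((-12 + 30*324) + 19133)/(-26878) = ((-12 + 9720) + 19133)*(-1/26878) = (9708 + 19133)*(-1/26878) = 28841*(-1/26878) = -191/178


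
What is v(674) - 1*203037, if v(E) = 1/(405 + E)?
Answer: -219076922/1079 ≈ -2.0304e+5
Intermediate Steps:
v(674) - 1*203037 = 1/(405 + 674) - 1*203037 = 1/1079 - 203037 = -219076922/1079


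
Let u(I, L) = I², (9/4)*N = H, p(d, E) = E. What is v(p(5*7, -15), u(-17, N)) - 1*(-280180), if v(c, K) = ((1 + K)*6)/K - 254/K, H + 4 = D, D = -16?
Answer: 80973506/289 ≈ 2.8019e+5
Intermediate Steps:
H = -20 (H = -4 - 16 = -20)
N = -80/9 (N = (4/9)*(-20) = -80/9 ≈ -8.8889)
v(c, K) = -254/K + (6 + 6*K)/K (v(c, K) = (6 + 6*K)/K - 254/K = -254/K + (6 + 6*K)/K)
v(p(5*7, -15), u(-17, N)) - 1*(-280180) = (6 - 248/((-17)²)) - 1*(-280180) = (6 - 248/289) + 280180 = 1486/289 + 280180 = 80973506/289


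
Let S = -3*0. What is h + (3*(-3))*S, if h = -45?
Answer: -45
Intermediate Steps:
S = 0
h + (3*(-3))*S = -45 + (3*(-3))*0 = -45 - 9*0 = -45 + 0 = -45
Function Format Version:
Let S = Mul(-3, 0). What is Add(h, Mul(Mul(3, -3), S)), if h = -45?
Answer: -45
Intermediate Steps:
S = 0
Add(h, Mul(Mul(3, -3), S)) = Add(-45, Mul(Mul(3, -3), 0)) = Add(-45, Mul(-9, 0)) = Add(-45, 0) = -45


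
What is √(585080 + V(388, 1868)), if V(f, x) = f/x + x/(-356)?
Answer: 6*√28075195274522/41563 ≈ 764.90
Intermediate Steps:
V(f, x) = -x/356 + f/x (V(f, x) = f/x + x*(-1/356) = f/x - x/356 = -x/356 + f/x)
√(585080 + V(388, 1868)) = √(585080 + (-1/356*1868 + 388/1868)) = √(585080 + (-467/89 + 388*(1/1868))) = √(585080 + (-467/89 + 97/467)) = √(585080 - 209456/41563) = √(24317470584/41563) = 6*√28075195274522/41563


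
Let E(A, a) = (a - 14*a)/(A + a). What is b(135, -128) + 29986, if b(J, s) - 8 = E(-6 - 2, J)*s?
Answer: 4033878/127 ≈ 31763.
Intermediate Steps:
E(A, a) = -13*a/(A + a) (E(A, a) = (-13*a)/(A + a) = -13*a/(A + a))
b(J, s) = 8 - 13*J*s/(-8 + J) (b(J, s) = 8 + (-13*J/((-6 - 2) + J))*s = 8 + (-13*J/(-8 + J))*s = 8 - 13*J*s/(-8 + J))
b(135, -128) + 29986 = (-64 + 8*135 - 13*135*(-128))/(-8 + 135) + 29986 = (-64 + 1080 + 224640)/127 + 29986 = (1/127)*225656 + 29986 = 225656/127 + 29986 = 4033878/127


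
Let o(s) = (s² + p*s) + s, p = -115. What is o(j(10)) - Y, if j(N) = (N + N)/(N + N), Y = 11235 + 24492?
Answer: -35840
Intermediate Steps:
Y = 35727
j(N) = 1 (j(N) = (2*N)/((2*N)) = (2*N)*(1/(2*N)) = 1)
o(s) = s² - 114*s (o(s) = (s² - 115*s) + s = s² - 114*s)
o(j(10)) - Y = 1*(-114 + 1) - 1*35727 = 1*(-113) - 35727 = -113 - 35727 = -35840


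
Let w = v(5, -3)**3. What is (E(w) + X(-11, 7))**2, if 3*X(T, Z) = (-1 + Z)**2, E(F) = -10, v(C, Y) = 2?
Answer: 4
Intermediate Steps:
w = 8 (w = 2**3 = 8)
X(T, Z) = (-1 + Z)**2/3
(E(w) + X(-11, 7))**2 = (-10 + (-1 + 7)**2/3)**2 = (-10 + (1/3)*6**2)**2 = (-10 + (1/3)*36)**2 = (-10 + 12)**2 = 2**2 = 4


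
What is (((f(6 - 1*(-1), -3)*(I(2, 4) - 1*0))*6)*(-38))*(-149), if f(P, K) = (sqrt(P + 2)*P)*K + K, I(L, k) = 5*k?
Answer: -44843040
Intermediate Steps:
f(P, K) = K + K*P*sqrt(2 + P) (f(P, K) = (sqrt(2 + P)*P)*K + K = (P*sqrt(2 + P))*K + K = K*P*sqrt(2 + P) + K = K + K*P*sqrt(2 + P))
(((f(6 - 1*(-1), -3)*(I(2, 4) - 1*0))*6)*(-38))*(-149) = ((((-3*(1 + (6 - 1*(-1))*sqrt(2 + (6 - 1*(-1)))))*(5*4 - 1*0))*6)*(-38))*(-149) = ((((-3*(1 + (6 + 1)*sqrt(2 + (6 + 1))))*(20 + 0))*6)*(-38))*(-149) = (((-3*(1 + 7*sqrt(2 + 7))*20)*6)*(-38))*(-149) = (((-3*(1 + 7*sqrt(9))*20)*6)*(-38))*(-149) = (((-3*(1 + 7*3)*20)*6)*(-38))*(-149) = (((-3*(1 + 21)*20)*6)*(-38))*(-149) = (((-3*22*20)*6)*(-38))*(-149) = ((-66*20*6)*(-38))*(-149) = (-1320*6*(-38))*(-149) = -7920*(-38)*(-149) = 300960*(-149) = -44843040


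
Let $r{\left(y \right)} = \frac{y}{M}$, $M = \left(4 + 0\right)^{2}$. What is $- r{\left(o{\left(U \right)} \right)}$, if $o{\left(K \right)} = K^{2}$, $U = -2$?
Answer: $- \frac{1}{4} \approx -0.25$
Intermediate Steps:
$M = 16$ ($M = 4^{2} = 16$)
$r{\left(y \right)} = \frac{y}{16}$
$- r{\left(o{\left(U \right)} \right)} = - \frac{\left(-2\right)^{2}}{16} = - \frac{4}{16} = \left(-1\right) \frac{1}{4} = - \frac{1}{4}$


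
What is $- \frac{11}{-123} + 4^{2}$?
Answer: $\frac{1979}{123} \approx 16.089$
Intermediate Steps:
$- \frac{11}{-123} + 4^{2} = \left(-11\right) \left(- \frac{1}{123}\right) + 16 = \frac{11}{123} + 16 = \frac{1979}{123}$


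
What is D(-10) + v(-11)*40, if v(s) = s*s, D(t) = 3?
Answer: 4843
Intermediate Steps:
v(s) = s**2
D(-10) + v(-11)*40 = 3 + (-11)**2*40 = 3 + 121*40 = 3 + 4840 = 4843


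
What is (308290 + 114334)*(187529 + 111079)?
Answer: 126198907392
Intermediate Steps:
(308290 + 114334)*(187529 + 111079) = 422624*298608 = 126198907392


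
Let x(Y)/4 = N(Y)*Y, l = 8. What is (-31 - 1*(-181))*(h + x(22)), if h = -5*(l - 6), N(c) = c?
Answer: 288900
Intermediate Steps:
h = -10 (h = -5*(8 - 6) = -5*2 = -10)
x(Y) = 4*Y² (x(Y) = 4*(Y*Y) = 4*Y²)
(-31 - 1*(-181))*(h + x(22)) = (-31 - 1*(-181))*(-10 + 4*22²) = (-31 + 181)*(-10 + 4*484) = 150*(-10 + 1936) = 150*1926 = 288900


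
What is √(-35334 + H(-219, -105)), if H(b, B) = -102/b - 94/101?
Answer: I*√1920821406730/7373 ≈ 187.97*I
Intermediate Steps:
H(b, B) = -94/101 - 102/b (H(b, B) = -102/b - 94*1/101 = -102/b - 94/101 = -94/101 - 102/b)
√(-35334 + H(-219, -105)) = √(-35334 + (-94/101 - 102/(-219))) = √(-35334 + (-94/101 - 102*(-1/219))) = √(-35334 + (-94/101 + 34/73)) = √(-35334 - 3428/7373) = √(-260521010/7373) = I*√1920821406730/7373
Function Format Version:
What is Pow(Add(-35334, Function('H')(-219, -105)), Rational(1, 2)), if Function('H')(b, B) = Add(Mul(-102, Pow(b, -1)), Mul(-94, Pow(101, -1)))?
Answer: Mul(Rational(1, 7373), I, Pow(1920821406730, Rational(1, 2))) ≈ Mul(187.97, I)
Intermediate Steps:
Function('H')(b, B) = Add(Rational(-94, 101), Mul(-102, Pow(b, -1))) (Function('H')(b, B) = Add(Mul(-102, Pow(b, -1)), Mul(-94, Rational(1, 101))) = Add(Mul(-102, Pow(b, -1)), Rational(-94, 101)) = Add(Rational(-94, 101), Mul(-102, Pow(b, -1))))
Pow(Add(-35334, Function('H')(-219, -105)), Rational(1, 2)) = Pow(Add(-35334, Add(Rational(-94, 101), Mul(-102, Pow(-219, -1)))), Rational(1, 2)) = Pow(Add(-35334, Add(Rational(-94, 101), Mul(-102, Rational(-1, 219)))), Rational(1, 2)) = Pow(Add(-35334, Add(Rational(-94, 101), Rational(34, 73))), Rational(1, 2)) = Pow(Add(-35334, Rational(-3428, 7373)), Rational(1, 2)) = Pow(Rational(-260521010, 7373), Rational(1, 2)) = Mul(Rational(1, 7373), I, Pow(1920821406730, Rational(1, 2)))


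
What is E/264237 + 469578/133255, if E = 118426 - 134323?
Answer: 40653842417/11736967145 ≈ 3.4637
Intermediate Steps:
E = -15897
E/264237 + 469578/133255 = -15897/264237 + 469578/133255 = -15897*1/264237 + 469578*(1/133255) = -5299/88079 + 469578/133255 = 40653842417/11736967145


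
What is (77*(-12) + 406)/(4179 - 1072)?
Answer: -518/3107 ≈ -0.16672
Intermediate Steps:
(77*(-12) + 406)/(4179 - 1072) = (-924 + 406)/3107 = -518*1/3107 = -518/3107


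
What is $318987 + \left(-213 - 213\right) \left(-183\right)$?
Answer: $396945$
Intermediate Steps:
$318987 + \left(-213 - 213\right) \left(-183\right) = 318987 - -77958 = 318987 + 77958 = 396945$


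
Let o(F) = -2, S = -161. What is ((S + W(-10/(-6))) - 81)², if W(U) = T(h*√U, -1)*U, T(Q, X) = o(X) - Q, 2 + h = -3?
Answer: 1628213/27 - 36800*√15/27 ≈ 55025.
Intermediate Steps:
h = -5 (h = -2 - 3 = -5)
T(Q, X) = -2 - Q
W(U) = U*(-2 + 5*√U) (W(U) = (-2 - (-5)*√U)*U = (-2 + 5*√U)*U = U*(-2 + 5*√U))
((S + W(-10/(-6))) - 81)² = ((-161 + (-10/(-6))*(-2 + 5*√(-10/(-6)))) - 81)² = ((-161 + (-10*(-⅙))*(-2 + 5*√(-10*(-⅙)))) - 81)² = ((-161 + 5*(-2 + 5*√(5/3))/3) - 81)² = ((-161 + 5*(-2 + 5*(√15/3))/3) - 81)² = ((-161 + 5*(-2 + 5*√15/3)/3) - 81)² = ((-161 + (-10/3 + 25*√15/9)) - 81)² = ((-493/3 + 25*√15/9) - 81)² = (-736/3 + 25*√15/9)²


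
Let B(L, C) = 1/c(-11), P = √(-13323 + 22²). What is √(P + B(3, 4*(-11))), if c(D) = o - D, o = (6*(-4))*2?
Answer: √(-37 + 1369*I*√12839)/37 ≈ 7.526 + 7.5278*I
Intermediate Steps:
o = -48 (o = -24*2 = -48)
c(D) = -48 - D
P = I*√12839 (P = √(-13323 + 484) = √(-12839) = I*√12839 ≈ 113.31*I)
B(L, C) = -1/37 (B(L, C) = 1/(-48 - 1*(-11)) = 1/(-48 + 11) = 1/(-37) = -1/37)
√(P + B(3, 4*(-11))) = √(I*√12839 - 1/37) = √(-1/37 + I*√12839)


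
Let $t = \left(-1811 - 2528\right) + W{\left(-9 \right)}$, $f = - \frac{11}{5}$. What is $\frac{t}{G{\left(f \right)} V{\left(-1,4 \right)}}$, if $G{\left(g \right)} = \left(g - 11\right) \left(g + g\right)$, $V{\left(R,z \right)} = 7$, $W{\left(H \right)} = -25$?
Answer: $- \frac{27275}{2541} \approx -10.734$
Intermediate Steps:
$f = - \frac{11}{5}$ ($f = \left(-11\right) \frac{1}{5} = - \frac{11}{5} \approx -2.2$)
$G{\left(g \right)} = 2 g \left(-11 + g\right)$ ($G{\left(g \right)} = \left(-11 + g\right) 2 g = 2 g \left(-11 + g\right)$)
$t = -4364$ ($t = \left(-1811 - 2528\right) - 25 = -4339 - 25 = -4364$)
$\frac{t}{G{\left(f \right)} V{\left(-1,4 \right)}} = - \frac{4364}{2 \left(- \frac{11}{5}\right) \left(-11 - \frac{11}{5}\right) 7} = - \frac{4364}{2 \left(- \frac{11}{5}\right) \left(- \frac{66}{5}\right) 7} = - \frac{4364}{\frac{1452}{25} \cdot 7} = - \frac{4364}{\frac{10164}{25}} = \left(-4364\right) \frac{25}{10164} = - \frac{27275}{2541}$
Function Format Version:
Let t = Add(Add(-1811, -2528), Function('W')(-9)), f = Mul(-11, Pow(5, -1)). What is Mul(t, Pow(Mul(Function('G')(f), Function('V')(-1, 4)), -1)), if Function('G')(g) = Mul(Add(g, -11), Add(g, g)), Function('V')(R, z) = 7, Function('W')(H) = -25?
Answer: Rational(-27275, 2541) ≈ -10.734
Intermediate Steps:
f = Rational(-11, 5) (f = Mul(-11, Rational(1, 5)) = Rational(-11, 5) ≈ -2.2000)
Function('G')(g) = Mul(2, g, Add(-11, g)) (Function('G')(g) = Mul(Add(-11, g), Mul(2, g)) = Mul(2, g, Add(-11, g)))
t = -4364 (t = Add(Add(-1811, -2528), -25) = Add(-4339, -25) = -4364)
Mul(t, Pow(Mul(Function('G')(f), Function('V')(-1, 4)), -1)) = Mul(-4364, Pow(Mul(Mul(2, Rational(-11, 5), Add(-11, Rational(-11, 5))), 7), -1)) = Mul(-4364, Pow(Mul(Mul(2, Rational(-11, 5), Rational(-66, 5)), 7), -1)) = Mul(-4364, Pow(Mul(Rational(1452, 25), 7), -1)) = Mul(-4364, Pow(Rational(10164, 25), -1)) = Mul(-4364, Rational(25, 10164)) = Rational(-27275, 2541)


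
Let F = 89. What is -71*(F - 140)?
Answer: 3621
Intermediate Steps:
-71*(F - 140) = -71*(89 - 140) = -71*(-51) = 3621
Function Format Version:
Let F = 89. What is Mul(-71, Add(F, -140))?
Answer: 3621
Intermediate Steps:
Mul(-71, Add(F, -140)) = Mul(-71, Add(89, -140)) = Mul(-71, -51) = 3621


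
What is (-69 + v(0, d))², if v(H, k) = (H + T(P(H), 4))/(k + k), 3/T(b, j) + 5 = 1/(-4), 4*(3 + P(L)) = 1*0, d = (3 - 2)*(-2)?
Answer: 232324/49 ≈ 4741.3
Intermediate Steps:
d = -2 (d = 1*(-2) = -2)
P(L) = -3 (P(L) = -3 + (1*0)/4 = -3 + (¼)*0 = -3 + 0 = -3)
T(b, j) = -4/7 (T(b, j) = 3/(-5 + 1/(-4)) = 3/(-5 + 1*(-¼)) = 3/(-5 - ¼) = 3/(-21/4) = 3*(-4/21) = -4/7)
v(H, k) = (-4/7 + H)/(2*k) (v(H, k) = (H - 4/7)/(k + k) = (-4/7 + H)/((2*k)) = (-4/7 + H)*(1/(2*k)) = (-4/7 + H)/(2*k))
(-69 + v(0, d))² = (-69 + (1/14)*(-4 + 7*0)/(-2))² = (-69 + (1/14)*(-½)*(-4 + 0))² = (-69 + (1/14)*(-½)*(-4))² = (-69 + ⅐)² = (-482/7)² = 232324/49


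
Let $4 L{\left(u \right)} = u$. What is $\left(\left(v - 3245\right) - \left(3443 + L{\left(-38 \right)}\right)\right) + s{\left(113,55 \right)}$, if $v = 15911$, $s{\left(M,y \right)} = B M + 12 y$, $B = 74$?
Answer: $\frac{36509}{2} \approx 18255.0$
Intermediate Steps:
$L{\left(u \right)} = \frac{u}{4}$
$s{\left(M,y \right)} = 12 y + 74 M$ ($s{\left(M,y \right)} = 74 M + 12 y = 12 y + 74 M$)
$\left(\left(v - 3245\right) - \left(3443 + L{\left(-38 \right)}\right)\right) + s{\left(113,55 \right)} = \left(\left(15911 - 3245\right) - \left(3443 + \frac{1}{4} \left(-38\right)\right)\right) + \left(12 \cdot 55 + 74 \cdot 113\right) = \left(12666 - \frac{6867}{2}\right) + \left(660 + 8362\right) = \left(12666 + \left(-3443 + \frac{19}{2}\right)\right) + 9022 = \left(12666 - \frac{6867}{2}\right) + 9022 = \frac{18465}{2} + 9022 = \frac{36509}{2}$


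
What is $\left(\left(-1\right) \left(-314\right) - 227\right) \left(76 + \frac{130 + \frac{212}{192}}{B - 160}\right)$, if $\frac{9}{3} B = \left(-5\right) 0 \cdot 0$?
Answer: $\frac{16744223}{2560} \approx 6540.7$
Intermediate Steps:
$B = 0$ ($B = \frac{\left(-5\right) 0 \cdot 0}{3} = \frac{0 \cdot 0}{3} = \frac{1}{3} \cdot 0 = 0$)
$\left(\left(-1\right) \left(-314\right) - 227\right) \left(76 + \frac{130 + \frac{212}{192}}{B - 160}\right) = \left(\left(-1\right) \left(-314\right) - 227\right) \left(76 + \frac{130 + \frac{212}{192}}{0 - 160}\right) = \left(314 - 227\right) \left(76 + \frac{130 + 212 \cdot \frac{1}{192}}{-160}\right) = 87 \left(76 + \left(130 + \frac{53}{48}\right) \left(- \frac{1}{160}\right)\right) = 87 \left(76 + \frac{6293}{48} \left(- \frac{1}{160}\right)\right) = 87 \left(76 - \frac{6293}{7680}\right) = 87 \cdot \frac{577387}{7680} = \frac{16744223}{2560}$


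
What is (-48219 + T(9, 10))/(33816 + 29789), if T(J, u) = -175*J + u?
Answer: -49784/63605 ≈ -0.78271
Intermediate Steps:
T(J, u) = u - 175*J
(-48219 + T(9, 10))/(33816 + 29789) = (-48219 + (10 - 175*9))/(33816 + 29789) = (-48219 + (10 - 1575))/63605 = (-48219 - 1565)*(1/63605) = -49784*1/63605 = -49784/63605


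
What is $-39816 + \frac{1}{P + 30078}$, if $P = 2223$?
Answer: $- \frac{1286096615}{32301} \approx -39816.0$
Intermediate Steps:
$-39816 + \frac{1}{P + 30078} = -39816 + \frac{1}{2223 + 30078} = -39816 + \frac{1}{32301} = - \frac{1286096615}{32301}$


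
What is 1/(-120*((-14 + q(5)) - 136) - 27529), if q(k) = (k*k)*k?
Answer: -1/24529 ≈ -4.0768e-5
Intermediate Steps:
q(k) = k³ (q(k) = k²*k = k³)
1/(-120*((-14 + q(5)) - 136) - 27529) = 1/(-120*((-14 + 5³) - 136) - 27529) = 1/(-120*((-14 + 125) - 136) - 27529) = 1/(-120*(111 - 136) - 27529) = 1/(-120*(-25) - 27529) = 1/(3000 - 27529) = 1/(-24529) = -1/24529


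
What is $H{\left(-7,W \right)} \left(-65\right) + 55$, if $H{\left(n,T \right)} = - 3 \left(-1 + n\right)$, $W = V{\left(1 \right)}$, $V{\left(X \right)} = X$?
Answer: $-1505$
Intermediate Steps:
$W = 1$
$H{\left(n,T \right)} = 3 - 3 n$
$H{\left(-7,W \right)} \left(-65\right) + 55 = \left(3 - -21\right) \left(-65\right) + 55 = \left(3 + 21\right) \left(-65\right) + 55 = 24 \left(-65\right) + 55 = -1560 + 55 = -1505$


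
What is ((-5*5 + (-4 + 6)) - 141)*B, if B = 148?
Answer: -24272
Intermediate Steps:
((-5*5 + (-4 + 6)) - 141)*B = ((-5*5 + (-4 + 6)) - 141)*148 = ((-25 + 2) - 141)*148 = (-23 - 141)*148 = -164*148 = -24272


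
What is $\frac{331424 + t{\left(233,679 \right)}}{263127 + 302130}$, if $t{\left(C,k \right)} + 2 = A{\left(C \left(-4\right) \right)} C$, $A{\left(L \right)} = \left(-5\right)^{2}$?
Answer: $\frac{337247}{565257} \approx 0.59663$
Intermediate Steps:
$A{\left(L \right)} = 25$
$t{\left(C,k \right)} = -2 + 25 C$
$\frac{331424 + t{\left(233,679 \right)}}{263127 + 302130} = \frac{331424 + \left(-2 + 25 \cdot 233\right)}{263127 + 302130} = \frac{331424 + \left(-2 + 5825\right)}{565257} = \left(331424 + 5823\right) \frac{1}{565257} = 337247 \cdot \frac{1}{565257} = \frac{337247}{565257}$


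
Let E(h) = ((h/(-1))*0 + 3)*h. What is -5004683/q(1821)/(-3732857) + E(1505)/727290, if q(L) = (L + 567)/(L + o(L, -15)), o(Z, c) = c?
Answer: 18371740961056/18008634797949 ≈ 1.0202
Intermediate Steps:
q(L) = (567 + L)/(-15 + L) (q(L) = (L + 567)/(L - 15) = (567 + L)/(-15 + L))
E(h) = 3*h (E(h) = ((h*(-1))*0 + 3)*h = (-h*0 + 3)*h = (0 + 3)*h = 3*h)
-5004683/q(1821)/(-3732857) + E(1505)/727290 = -5004683*(-15 + 1821)/(567 + 1821)/(-3732857) + (3*1505)/727290 = -5004683/(2388/1806)*(-1/3732857) + 4515*(1/727290) = -5004683/((1/1806)*2388)*(-1/3732857) + 301/48486 = -5004683/398/301*(-1/3732857) + 301/48486 = -5004683*301/398*(-1/3732857) + 301/48486 = -1506409583/398*(-1/3732857) + 301/48486 = 1506409583/1485677086 + 301/48486 = 18371740961056/18008634797949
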